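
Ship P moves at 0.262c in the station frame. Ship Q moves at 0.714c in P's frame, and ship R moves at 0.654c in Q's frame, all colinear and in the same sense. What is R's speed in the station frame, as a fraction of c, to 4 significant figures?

Compose boost 2: (0.714 + 0.262)/(1 + 0.714×0.262) = 0.9760/1.18707 = 0.822194
Compose boost 3: (0.654 + 0.822194)/(1 + 0.654×0.822194) = 1.47619/1.53771 = 0.9600

u ≈ 0.9600c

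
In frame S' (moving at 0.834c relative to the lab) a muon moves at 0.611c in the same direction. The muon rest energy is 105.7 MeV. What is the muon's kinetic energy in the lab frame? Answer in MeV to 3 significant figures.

u_lab = (0.611 + 0.834)/(1 + 0.611×0.834) = 0.957224
γ = 1/√(1 − 0.957224²) = 3.4560
K = (γ − 1)m₀c² = (3.4560 − 1) × 105.7 = 2.4560 × 105.7 = 260 MeV

K ≈ 260 MeV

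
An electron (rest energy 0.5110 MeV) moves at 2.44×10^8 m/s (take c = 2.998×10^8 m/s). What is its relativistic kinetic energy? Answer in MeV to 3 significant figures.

β = v/c = 2.44×10^8 / 2.998×10^8 = 0.81388
γ = 1/√(1 − 0.81388²) = 1.7211
K = (γ − 1)m₀c² = (1.7211 − 1) × 0.5110 MeV = 0.72106 × 0.5110 MeV = 0.368 MeV

K ≈ 0.368 MeV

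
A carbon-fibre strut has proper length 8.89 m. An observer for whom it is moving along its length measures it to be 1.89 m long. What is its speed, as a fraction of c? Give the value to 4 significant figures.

γ = L₀/L = 8.89/1.89 = 4.70370
β = √(1 − 1/γ²) = 0.9771

β ≈ 0.9771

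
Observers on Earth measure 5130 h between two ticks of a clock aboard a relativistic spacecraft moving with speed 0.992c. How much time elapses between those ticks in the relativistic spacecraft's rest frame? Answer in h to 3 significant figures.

τ₀ ≈ 648 h

γ = 1/√(1 − 0.992²) = 7.9216
Proper time: τ₀ = Δt/γ = 5130/7.9216 = 648 h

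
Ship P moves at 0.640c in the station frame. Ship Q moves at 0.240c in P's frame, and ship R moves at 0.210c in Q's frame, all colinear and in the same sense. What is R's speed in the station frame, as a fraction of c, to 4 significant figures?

Compose boost 2: (0.240 + 0.640)/(1 + 0.240×0.640) = 0.8800/1.15360 = 0.762829
Compose boost 3: (0.210 + 0.762829)/(1 + 0.210×0.762829) = 0.972829/1.16019 = 0.8385

u ≈ 0.8385c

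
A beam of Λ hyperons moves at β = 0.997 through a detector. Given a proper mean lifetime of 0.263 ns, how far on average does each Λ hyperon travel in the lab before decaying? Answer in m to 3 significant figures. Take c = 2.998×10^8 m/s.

γ = 1/√(1 − 0.997²) = 12.920
Dilated lifetime: Δt = γτ₀ = 12.920 × 0.263 ns = 3.3979 ns
d = vΔt = 0.997c × 3.3979 ns = 2.9890×10^8 m/s × 3.3979×10^-9 s = 1.02 m

d ≈ 1.02 m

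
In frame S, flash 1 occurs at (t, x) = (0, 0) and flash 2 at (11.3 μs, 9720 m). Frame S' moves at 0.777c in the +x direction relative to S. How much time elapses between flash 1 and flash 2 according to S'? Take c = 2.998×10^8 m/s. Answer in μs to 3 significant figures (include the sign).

Δt' ≈ -22.1 μs

γ = 1/√(1 − 0.777²) = 1.5886
Δt' = γ(Δt − vΔx/c²) = 1.5886 × (11.3 μs − 0.777×9720 m / (2.998×10^8 m/s))
= 1.5886 × (-13.892 μs) = -22.1 μs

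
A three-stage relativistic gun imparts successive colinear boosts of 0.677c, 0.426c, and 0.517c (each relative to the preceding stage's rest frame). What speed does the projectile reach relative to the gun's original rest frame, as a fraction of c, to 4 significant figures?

Compose boost 2: (0.426 + 0.677)/(1 + 0.426×0.677) = 1.103/1.28840 = 0.856099
Compose boost 3: (0.517 + 0.856099)/(1 + 0.517×0.856099) = 1.37310/1.44260 = 0.9518

u ≈ 0.9518c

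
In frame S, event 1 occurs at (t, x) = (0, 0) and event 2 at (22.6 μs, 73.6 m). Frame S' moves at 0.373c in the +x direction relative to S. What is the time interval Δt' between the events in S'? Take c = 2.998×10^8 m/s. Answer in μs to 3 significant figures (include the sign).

Δt' ≈ 24.3 μs

γ = 1/√(1 − 0.373²) = 1.0778
Δt' = γ(Δt − vΔx/c²) = 1.0778 × (22.6 μs − 0.373×73.6 m / (2.998×10^8 m/s))
= 1.0778 × (22.508 μs) = 24.3 μs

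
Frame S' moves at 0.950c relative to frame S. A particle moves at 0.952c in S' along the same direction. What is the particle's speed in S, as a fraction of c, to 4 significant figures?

u ≈ 0.9987c

Relativistic velocity addition: u = (u' + v)/(1 + u'v/c²)
= (0.952 + 0.950)/(1 + 0.952×0.950) = 1.902/1.90440 = 0.9987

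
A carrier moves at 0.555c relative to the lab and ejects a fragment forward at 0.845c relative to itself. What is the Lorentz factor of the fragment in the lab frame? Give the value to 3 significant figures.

u_lab = (0.845 + 0.555)/(1 + 0.845×0.555) = 1.400/1.46897 = 0.953045
γ = 1/√(1 − 0.953045²) = 3.30

γ ≈ 3.30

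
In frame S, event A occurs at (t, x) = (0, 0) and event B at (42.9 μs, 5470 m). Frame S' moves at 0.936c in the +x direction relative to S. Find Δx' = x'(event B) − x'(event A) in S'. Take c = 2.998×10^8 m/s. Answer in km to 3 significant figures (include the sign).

γ = 1/√(1 − 0.936²) = 2.8409
Δx' = γ(Δx − vΔt) = 2.8409 × (5470 m − 0.936×(2.998×10^8 m/s)×42.9×10^-6 s)
= 2.8409 × (-6568.3 m) = -18.7 km

Δx' ≈ -18.7 km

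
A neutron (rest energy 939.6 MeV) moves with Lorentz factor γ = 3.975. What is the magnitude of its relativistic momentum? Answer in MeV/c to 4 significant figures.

β = √(1 − 1/γ²) = √(1 − 1/3.975²) = 0.967839
p = γβm₀c = 3.975 × 0.967839 × 939.6 MeV/c = 3615 MeV/c

p ≈ 3615 MeV/c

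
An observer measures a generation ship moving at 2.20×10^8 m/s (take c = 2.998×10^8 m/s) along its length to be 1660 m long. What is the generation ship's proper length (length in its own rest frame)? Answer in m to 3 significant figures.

β = v/c = 2.20×10^8 / 2.998×10^8 = 0.73382
γ = 1/√(1 − 0.73382²) = 1.4720
L₀ = γL = 1.4720 × 1660 = 2440 m

L₀ ≈ 2440 m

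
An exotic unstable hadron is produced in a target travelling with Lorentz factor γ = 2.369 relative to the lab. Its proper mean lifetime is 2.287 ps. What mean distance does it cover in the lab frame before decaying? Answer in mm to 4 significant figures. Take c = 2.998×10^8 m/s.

d ≈ 1.472 mm

β = √(1 − 1/γ²) = √(1 − 1/2.369²) = 0.906540
Dilated lifetime: Δt = γτ₀ = 2.369 × 2.287 ps = 5.41790 ps
d = vΔt = 0.906540c × 5.41790 ps = 2.71781×10^8 m/s × 5.41790×10^-12 s = 1.472 mm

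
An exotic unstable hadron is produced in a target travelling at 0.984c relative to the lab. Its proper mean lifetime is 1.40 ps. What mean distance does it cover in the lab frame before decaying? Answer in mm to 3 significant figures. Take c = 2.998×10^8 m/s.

d ≈ 2.32 mm

γ = 1/√(1 − 0.984²) = 5.6127
Dilated lifetime: Δt = γτ₀ = 5.6127 × 1.40 ps = 7.8577 ps
d = vΔt = 0.984c × 7.8577 ps = 2.9500×10^8 m/s × 7.8577×10^-12 s = 2.32 mm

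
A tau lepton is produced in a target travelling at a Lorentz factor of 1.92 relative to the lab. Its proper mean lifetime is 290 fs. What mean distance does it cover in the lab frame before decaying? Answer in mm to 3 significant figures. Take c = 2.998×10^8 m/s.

β = √(1 − 1/γ²) = √(1 − 1/1.92²) = 0.85366
Dilated lifetime: Δt = γτ₀ = 1.92 × 290 fs = 556.80 fs
d = vΔt = 0.85366c × 556.80 fs = 2.5593×10^8 m/s × 5.5680×10^-13 s = 0.143 mm

d ≈ 0.143 mm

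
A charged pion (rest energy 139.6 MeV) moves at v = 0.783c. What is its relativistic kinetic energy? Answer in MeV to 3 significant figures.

γ = 1/√(1 − 0.783²) = 1.6077
K = (γ − 1)m₀c² = (1.6077 − 1) × 139.6 MeV = 0.60766 × 139.6 MeV = 84.8 MeV

K ≈ 84.8 MeV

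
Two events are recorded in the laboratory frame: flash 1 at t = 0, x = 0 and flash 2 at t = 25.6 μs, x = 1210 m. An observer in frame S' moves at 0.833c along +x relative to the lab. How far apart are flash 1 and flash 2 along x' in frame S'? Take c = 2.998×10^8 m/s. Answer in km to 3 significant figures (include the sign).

γ = 1/√(1 − 0.833²) = 1.8074
Δx' = γ(Δx − vΔt) = 1.8074 × (1210 m − 0.833×(2.998×10^8 m/s)×25.6×10^-6 s)
= 1.8074 × (-5183.2 m) = -9.37 km

Δx' ≈ -9.37 km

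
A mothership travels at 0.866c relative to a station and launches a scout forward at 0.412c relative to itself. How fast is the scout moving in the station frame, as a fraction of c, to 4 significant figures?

Compose boost 2: (0.412 + 0.866)/(1 + 0.412×0.866) = 1.278/1.35679 = 0.9419

u ≈ 0.9419c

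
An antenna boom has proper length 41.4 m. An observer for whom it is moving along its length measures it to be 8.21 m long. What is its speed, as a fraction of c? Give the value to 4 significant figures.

γ = L₀/L = 41.4/8.21 = 5.04263
β = √(1 − 1/γ²) = 0.9801

β ≈ 0.9801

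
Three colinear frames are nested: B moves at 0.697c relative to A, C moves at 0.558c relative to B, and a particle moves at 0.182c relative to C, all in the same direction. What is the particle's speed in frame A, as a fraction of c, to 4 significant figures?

u ≈ 0.9323c

Compose boost 2: (0.558 + 0.697)/(1 + 0.558×0.697) = 1.255/1.38893 = 0.903576
Compose boost 3: (0.182 + 0.903576)/(1 + 0.182×0.903576) = 1.08558/1.16445 = 0.9323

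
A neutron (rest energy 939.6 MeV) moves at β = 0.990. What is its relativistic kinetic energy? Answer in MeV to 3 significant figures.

γ = 1/√(1 − 0.990²) = 7.0888
K = (γ − 1)m₀c² = (7.0888 − 1) × 939.6 MeV = 6.0888 × 939.6 MeV = 5720 MeV

K ≈ 5720 MeV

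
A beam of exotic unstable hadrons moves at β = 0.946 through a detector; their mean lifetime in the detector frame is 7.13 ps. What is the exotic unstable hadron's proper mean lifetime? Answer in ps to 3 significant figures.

τ₀ ≈ 2.31 ps

γ = 1/√(1 − 0.946²) = 3.0848
Proper time: τ₀ = Δt/γ = 7.13/3.0848 = 2.31 ps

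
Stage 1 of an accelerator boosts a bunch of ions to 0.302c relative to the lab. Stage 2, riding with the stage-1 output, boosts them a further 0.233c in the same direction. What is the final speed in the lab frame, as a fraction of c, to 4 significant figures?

Compose boost 2: (0.233 + 0.302)/(1 + 0.233×0.302) = 0.5350/1.07037 = 0.4998

u ≈ 0.4998c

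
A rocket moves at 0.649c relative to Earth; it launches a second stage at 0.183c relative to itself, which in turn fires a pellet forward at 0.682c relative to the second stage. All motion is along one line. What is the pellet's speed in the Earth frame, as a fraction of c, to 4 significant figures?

Compose boost 2: (0.183 + 0.649)/(1 + 0.183×0.649) = 0.8320/1.11877 = 0.743676
Compose boost 3: (0.682 + 0.743676)/(1 + 0.682×0.743676) = 1.42568/1.50719 = 0.9459

u ≈ 0.9459c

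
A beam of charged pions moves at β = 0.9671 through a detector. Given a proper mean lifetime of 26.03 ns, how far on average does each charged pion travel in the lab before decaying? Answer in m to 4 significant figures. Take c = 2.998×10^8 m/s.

d ≈ 29.67 m

γ = 1/√(1 − 0.9671²) = 3.93087
Dilated lifetime: Δt = γτ₀ = 3.93087 × 26.03 ns = 102.321 ns
d = vΔt = 0.9671c × 102.321 ns = 2.89937×10^8 m/s × 1.02321×10^-7 s = 29.67 m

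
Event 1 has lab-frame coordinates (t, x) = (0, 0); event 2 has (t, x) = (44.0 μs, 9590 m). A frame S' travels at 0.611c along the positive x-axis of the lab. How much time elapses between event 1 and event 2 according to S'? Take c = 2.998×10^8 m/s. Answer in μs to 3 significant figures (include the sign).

Δt' ≈ 30.9 μs

γ = 1/√(1 − 0.611²) = 1.2632
Δt' = γ(Δt − vΔx/c²) = 1.2632 × (44.0 μs − 0.611×9590 m / (2.998×10^8 m/s))
= 1.2632 × (24.455 μs) = 30.9 μs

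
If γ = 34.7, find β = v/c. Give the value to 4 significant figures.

β = √(1 − 1/γ²) = √(1 − 1/34.7²) = √(0.999169) = 0.9996

β ≈ 0.9996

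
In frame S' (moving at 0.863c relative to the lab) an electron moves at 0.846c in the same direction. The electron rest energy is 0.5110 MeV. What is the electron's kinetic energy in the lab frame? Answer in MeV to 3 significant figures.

u_lab = (0.846 + 0.863)/(1 + 0.846×0.863) = 0.987805
γ = 1/√(1 − 0.987805²) = 6.4229
K = (γ − 1)m₀c² = (6.4229 − 1) × 0.5110 = 5.4229 × 0.5110 = 2.77 MeV

K ≈ 2.77 MeV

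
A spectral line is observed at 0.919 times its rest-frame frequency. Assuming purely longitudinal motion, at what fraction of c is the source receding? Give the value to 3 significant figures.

β ≈ 0.0843

f_obs/f_src = √((1−β)/(1+β)) = 0.919  ⇒  (1−β)/(1+β) = 0.84456
β = |1 − D²|/(1 + D²) = |1 − 0.84456|/(1 + 0.84456) = 0.0843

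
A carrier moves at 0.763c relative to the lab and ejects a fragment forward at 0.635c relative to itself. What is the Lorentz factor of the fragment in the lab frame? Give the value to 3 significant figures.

u_lab = (0.635 + 0.763)/(1 + 0.635×0.763) = 1.398/1.48450 = 0.941728
γ = 1/√(1 − 0.941728²) = 2.97

γ ≈ 2.97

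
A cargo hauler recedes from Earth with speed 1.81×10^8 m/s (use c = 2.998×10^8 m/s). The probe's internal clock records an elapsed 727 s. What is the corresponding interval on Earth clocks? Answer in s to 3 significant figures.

Δt ≈ 912 s

β = v/c = 1.81×10^8 / 2.998×10^8 = 0.60374
γ = 1/√(1 − 0.60374²) = 1.2544
Time dilation: Δt = γτ₀ = 1.2544 × 727 s = 912 s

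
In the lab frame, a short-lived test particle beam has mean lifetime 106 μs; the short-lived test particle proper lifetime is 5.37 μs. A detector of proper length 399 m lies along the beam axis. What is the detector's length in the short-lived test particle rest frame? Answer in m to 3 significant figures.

Time dilation ⇒ γ = Δt/τ₀ = 106/5.37 = 19.739
Length contraction: L = L₀/γ = 399/19.739 = 20.2 m

L ≈ 20.2 m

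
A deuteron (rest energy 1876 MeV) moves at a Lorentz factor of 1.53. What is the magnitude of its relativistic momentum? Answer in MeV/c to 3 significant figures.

p ≈ 2170 MeV/c

β = √(1 − 1/γ²) = √(1 − 1/1.53²) = 0.75684
p = γβm₀c = 1.53 × 0.75684 × 1876 MeV/c = 2170 MeV/c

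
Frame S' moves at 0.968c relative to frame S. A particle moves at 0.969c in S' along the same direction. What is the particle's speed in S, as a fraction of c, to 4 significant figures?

u ≈ 0.9995c

Relativistic velocity addition: u = (u' + v)/(1 + u'v/c²)
= (0.969 + 0.968)/(1 + 0.969×0.968) = 1.937/1.93799 = 0.9995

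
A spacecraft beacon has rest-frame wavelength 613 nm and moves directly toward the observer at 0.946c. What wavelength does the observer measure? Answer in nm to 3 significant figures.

λ_obs ≈ 102 nm

Relativistic Doppler: λ_obs = λ_src √((1−β)/(1+β))
= 613 × √(0.054000/1.9460) = 613 × 0.16658 = 102 nm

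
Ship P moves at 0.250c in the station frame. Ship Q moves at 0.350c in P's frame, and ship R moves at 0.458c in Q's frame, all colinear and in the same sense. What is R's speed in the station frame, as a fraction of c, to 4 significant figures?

u ≈ 0.8060c

Compose boost 2: (0.350 + 0.250)/(1 + 0.350×0.250) = 0.6000/1.08750 = 0.551724
Compose boost 3: (0.458 + 0.551724)/(1 + 0.458×0.551724) = 1.00972/1.25269 = 0.8060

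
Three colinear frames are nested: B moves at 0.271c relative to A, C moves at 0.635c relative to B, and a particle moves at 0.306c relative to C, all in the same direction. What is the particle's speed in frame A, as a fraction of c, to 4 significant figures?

u ≈ 0.8726c

Compose boost 2: (0.635 + 0.271)/(1 + 0.635×0.271) = 0.9060/1.17209 = 0.772981
Compose boost 3: (0.306 + 0.772981)/(1 + 0.306×0.772981) = 1.07898/1.23653 = 0.8726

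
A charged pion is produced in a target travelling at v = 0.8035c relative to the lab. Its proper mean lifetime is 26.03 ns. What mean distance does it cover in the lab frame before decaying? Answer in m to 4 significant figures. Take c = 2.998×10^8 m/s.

d ≈ 10.53 m

γ = 1/√(1 − 0.8035²) = 1.67981
Dilated lifetime: Δt = γτ₀ = 1.67981 × 26.03 ns = 43.7255 ns
d = vΔt = 0.8035c × 43.7255 ns = 2.40889×10^8 m/s × 4.37255×10^-8 s = 10.53 m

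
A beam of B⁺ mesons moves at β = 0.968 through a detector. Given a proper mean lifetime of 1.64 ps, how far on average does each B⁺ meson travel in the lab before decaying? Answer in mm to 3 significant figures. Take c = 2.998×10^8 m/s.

γ = 1/√(1 − 0.968²) = 3.9849
Dilated lifetime: Δt = γτ₀ = 3.9849 × 1.64 ps = 6.5352 ps
d = vΔt = 0.968c × 6.5352 ps = 2.9021×10^8 m/s × 6.5352×10^-12 s = 1.90 mm

d ≈ 1.90 mm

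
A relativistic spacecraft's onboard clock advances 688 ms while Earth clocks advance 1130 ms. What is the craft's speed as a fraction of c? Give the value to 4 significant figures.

γ = Δt/τ₀ = 1130/688 = 1.64244
β = √(1 − 1/γ²) = √(1 − 1/1.64244²) = 0.7933

β ≈ 0.7933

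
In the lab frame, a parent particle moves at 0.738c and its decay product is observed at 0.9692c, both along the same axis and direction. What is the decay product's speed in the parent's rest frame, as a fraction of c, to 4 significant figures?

Inverse velocity addition: u' = (u − v)/(1 − uv/c²)
= (0.9692 − 0.738)/(1 − 0.9692×0.738) = 0.2312/0.284730 = 0.8120

u' ≈ 0.8120c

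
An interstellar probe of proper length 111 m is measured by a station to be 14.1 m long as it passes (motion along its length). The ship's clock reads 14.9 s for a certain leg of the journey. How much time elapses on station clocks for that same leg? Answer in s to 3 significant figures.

Length contraction ⇒ γ = L₀/L = 111/14.1 = 7.8723
Time dilation: Δt = γτ₀ = 7.8723 × 14.9 s = 117 s

Δt ≈ 117 s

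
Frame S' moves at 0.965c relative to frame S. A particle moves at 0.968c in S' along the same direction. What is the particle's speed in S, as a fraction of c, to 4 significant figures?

Relativistic velocity addition: u = (u' + v)/(1 + u'v/c²)
= (0.968 + 0.965)/(1 + 0.968×0.965) = 1.933/1.93412 = 0.9994

u ≈ 0.9994c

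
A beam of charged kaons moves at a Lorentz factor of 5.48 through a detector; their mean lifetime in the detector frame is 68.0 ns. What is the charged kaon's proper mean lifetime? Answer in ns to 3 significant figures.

τ₀ ≈ 12.4 ns

γ = 5.48 (given)
Proper time: τ₀ = Δt/γ = 68.0/5.48 = 12.4 ns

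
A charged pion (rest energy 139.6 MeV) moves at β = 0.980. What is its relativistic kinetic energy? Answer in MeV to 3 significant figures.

K ≈ 562 MeV

γ = 1/√(1 − 0.980²) = 5.0252
K = (γ − 1)m₀c² = (5.0252 − 1) × 139.6 MeV = 4.0252 × 139.6 MeV = 562 MeV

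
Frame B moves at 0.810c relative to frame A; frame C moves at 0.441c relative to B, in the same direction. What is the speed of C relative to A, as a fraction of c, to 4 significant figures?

u ≈ 0.9217c

Compose boost 2: (0.441 + 0.810)/(1 + 0.441×0.810) = 1.251/1.35721 = 0.9217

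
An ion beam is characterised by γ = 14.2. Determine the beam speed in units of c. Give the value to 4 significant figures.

β = √(1 − 1/γ²) = √(1 − 1/14.2²) = √(0.995041) = 0.9975

β ≈ 0.9975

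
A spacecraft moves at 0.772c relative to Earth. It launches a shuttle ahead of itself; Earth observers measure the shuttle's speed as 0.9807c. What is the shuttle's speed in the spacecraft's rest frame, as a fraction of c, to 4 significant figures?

Inverse velocity addition: u' = (u − v)/(1 − uv/c²)
= (0.9807 − 0.772)/(1 − 0.9807×0.772) = 0.2087/0.242900 = 0.8592

u' ≈ 0.8592c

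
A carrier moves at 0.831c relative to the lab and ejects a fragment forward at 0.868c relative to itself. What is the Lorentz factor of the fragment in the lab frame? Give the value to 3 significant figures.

γ ≈ 6.23

u_lab = (0.868 + 0.831)/(1 + 0.868×0.831) = 1.699/1.72131 = 0.987040
γ = 1/√(1 − 0.987040²) = 6.23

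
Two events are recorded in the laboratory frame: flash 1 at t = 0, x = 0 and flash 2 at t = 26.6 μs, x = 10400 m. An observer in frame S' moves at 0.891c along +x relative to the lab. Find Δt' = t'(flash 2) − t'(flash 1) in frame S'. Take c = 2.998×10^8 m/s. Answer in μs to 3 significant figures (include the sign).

Δt' ≈ -9.49 μs

γ = 1/√(1 − 0.891²) = 2.2026
Δt' = γ(Δt − vΔx/c²) = 2.2026 × (26.6 μs − 0.891×10400 m / (2.998×10^8 m/s))
= 2.2026 × (-4.3086 μs) = -9.49 μs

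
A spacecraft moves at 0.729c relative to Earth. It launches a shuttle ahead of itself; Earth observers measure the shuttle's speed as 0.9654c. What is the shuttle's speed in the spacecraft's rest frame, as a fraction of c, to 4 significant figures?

u' ≈ 0.7980c

Inverse velocity addition: u' = (u − v)/(1 − uv/c²)
= (0.9654 − 0.729)/(1 − 0.9654×0.729) = 0.2364/0.296223 = 0.7980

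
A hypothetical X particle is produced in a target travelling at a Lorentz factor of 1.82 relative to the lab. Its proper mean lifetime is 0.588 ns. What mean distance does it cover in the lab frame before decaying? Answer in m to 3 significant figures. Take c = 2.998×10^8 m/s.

β = √(1 − 1/γ²) = √(1 − 1/1.82²) = 0.83553
Dilated lifetime: Δt = γτ₀ = 1.82 × 0.588 ns = 1.0702 ns
d = vΔt = 0.83553c × 1.0702 ns = 2.5049×10^8 m/s × 1.0702×10^-9 s = 0.268 m

d ≈ 0.268 m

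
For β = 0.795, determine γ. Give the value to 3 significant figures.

γ = 1/√(1 − β²) = 1/√(1 − 0.795²) = 1/√(0.36797) = 1.65

γ ≈ 1.65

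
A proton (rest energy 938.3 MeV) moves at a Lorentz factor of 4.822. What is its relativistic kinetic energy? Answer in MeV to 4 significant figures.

K ≈ 3586 MeV

γ = 4.822 (given)
K = (γ − 1)m₀c² = (4.822 − 1) × 938.3 MeV = 3.82200 × 938.3 MeV = 3586 MeV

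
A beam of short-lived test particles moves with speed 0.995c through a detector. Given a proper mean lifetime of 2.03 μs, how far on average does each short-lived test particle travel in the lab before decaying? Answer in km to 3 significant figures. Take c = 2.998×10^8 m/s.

d ≈ 6.06 km

γ = 1/√(1 − 0.995²) = 10.013
Dilated lifetime: Δt = γτ₀ = 10.013 × 2.03 μs = 20.325 μs
d = vΔt = 0.995c × 20.325 μs = 2.9830×10^8 m/s × 2.0325×10^-5 s = 6.06 km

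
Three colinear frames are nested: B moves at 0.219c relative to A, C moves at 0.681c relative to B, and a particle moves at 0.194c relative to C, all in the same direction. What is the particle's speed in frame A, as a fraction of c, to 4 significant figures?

Compose boost 2: (0.681 + 0.219)/(1 + 0.681×0.219) = 0.9000/1.14914 = 0.783195
Compose boost 3: (0.194 + 0.783195)/(1 + 0.194×0.783195) = 0.977195/1.15194 = 0.8483

u ≈ 0.8483c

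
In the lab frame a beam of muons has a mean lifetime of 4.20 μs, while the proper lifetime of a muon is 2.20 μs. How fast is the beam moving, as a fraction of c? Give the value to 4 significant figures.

β ≈ 0.8518

γ = Δt/τ₀ = 4.20/2.20 = 1.90909
β = √(1 − 1/γ²) = √(1 − 1/1.90909²) = 0.8518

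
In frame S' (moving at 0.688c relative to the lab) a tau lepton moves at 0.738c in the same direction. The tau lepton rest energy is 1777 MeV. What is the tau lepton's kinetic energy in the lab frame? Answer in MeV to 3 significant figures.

K ≈ 3690 MeV

u_lab = (0.738 + 0.688)/(1 + 0.738×0.688) = 0.945784
γ = 1/√(1 − 0.945784²) = 3.0789
K = (γ − 1)m₀c² = (3.0789 − 1) × 1777 = 2.0789 × 1777 = 3690 MeV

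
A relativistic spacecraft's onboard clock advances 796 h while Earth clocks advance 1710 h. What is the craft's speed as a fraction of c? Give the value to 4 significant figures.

γ = Δt/τ₀ = 1710/796 = 2.14824
β = √(1 − 1/γ²) = √(1 − 1/2.14824²) = 0.8850

β ≈ 0.8850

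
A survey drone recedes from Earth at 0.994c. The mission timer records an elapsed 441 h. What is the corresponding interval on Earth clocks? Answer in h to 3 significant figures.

Δt ≈ 4030 h

γ = 1/√(1 − 0.994²) = 9.1424
Time dilation: Δt = γτ₀ = 9.1424 × 441 h = 4030 h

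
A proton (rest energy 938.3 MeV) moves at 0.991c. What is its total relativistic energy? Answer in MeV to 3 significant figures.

E ≈ 7010 MeV

γ = 1/√(1 − 0.991²) = 7.4704
E = γm₀c² = 7.4704 × 938.3 MeV = 7010 MeV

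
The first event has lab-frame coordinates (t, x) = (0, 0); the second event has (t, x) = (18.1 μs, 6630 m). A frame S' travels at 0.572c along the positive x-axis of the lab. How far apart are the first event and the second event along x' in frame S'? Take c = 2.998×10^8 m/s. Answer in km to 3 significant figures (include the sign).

γ = 1/√(1 − 0.572²) = 1.2191
Δx' = γ(Δx − vΔt) = 1.2191 × (6630 m − 0.572×(2.998×10^8 m/s)×18.1×10^-6 s)
= 1.2191 × (3526.1 m) = 4.30 km

Δx' ≈ 4.30 km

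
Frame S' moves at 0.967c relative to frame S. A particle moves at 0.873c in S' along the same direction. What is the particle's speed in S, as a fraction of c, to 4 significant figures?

u ≈ 0.9977c

Relativistic velocity addition: u = (u' + v)/(1 + u'v/c²)
= (0.873 + 0.967)/(1 + 0.873×0.967) = 1.840/1.84419 = 0.9977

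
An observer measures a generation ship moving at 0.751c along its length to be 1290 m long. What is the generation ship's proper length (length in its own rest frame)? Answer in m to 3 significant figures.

L₀ ≈ 1950 m

γ = 1/√(1 − 0.751²) = 1.5145
L₀ = γL = 1.5145 × 1290 = 1950 m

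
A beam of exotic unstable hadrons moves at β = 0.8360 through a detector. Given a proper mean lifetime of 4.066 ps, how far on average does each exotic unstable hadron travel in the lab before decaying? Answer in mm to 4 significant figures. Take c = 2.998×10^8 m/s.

d ≈ 1.857 mm

γ = 1/√(1 − 0.8360²) = 1.82239
Dilated lifetime: Δt = γτ₀ = 1.82239 × 4.066 ps = 7.40984 ps
d = vΔt = 0.8360c × 7.40984 ps = 2.50633×10^8 m/s × 7.40984×10^-12 s = 1.857 mm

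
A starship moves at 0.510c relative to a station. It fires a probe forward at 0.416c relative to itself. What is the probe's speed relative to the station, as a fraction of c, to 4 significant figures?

u ≈ 0.7639c

Relativistic velocity addition: u = (u' + v)/(1 + u'v/c²)
= (0.416 + 0.510)/(1 + 0.416×0.510) = 0.9260/1.21216 = 0.7639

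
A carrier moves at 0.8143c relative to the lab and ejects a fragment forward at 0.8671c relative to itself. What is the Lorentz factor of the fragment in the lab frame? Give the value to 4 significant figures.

u_lab = (0.8671 + 0.8143)/(1 + 0.8671×0.8143) = 1.6814/1.706080 = 0.9855344
γ = 1/√(1 − 0.9855344²) = 5.901

γ ≈ 5.901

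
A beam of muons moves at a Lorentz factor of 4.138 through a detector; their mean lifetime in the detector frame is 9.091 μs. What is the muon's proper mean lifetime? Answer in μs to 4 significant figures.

τ₀ ≈ 2.197 μs

γ = 4.138 (given)
Proper time: τ₀ = Δt/γ = 9.091/4.138 = 2.197 μs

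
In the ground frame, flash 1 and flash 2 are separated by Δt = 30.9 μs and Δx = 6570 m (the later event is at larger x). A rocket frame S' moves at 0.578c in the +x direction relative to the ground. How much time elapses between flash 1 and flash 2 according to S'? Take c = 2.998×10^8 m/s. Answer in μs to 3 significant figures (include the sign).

Δt' ≈ 22.3 μs

γ = 1/√(1 − 0.578²) = 1.2254
Δt' = γ(Δt − vΔx/c²) = 1.2254 × (30.9 μs − 0.578×6570 m / (2.998×10^8 m/s))
= 1.2254 × (18.233 μs) = 22.3 μs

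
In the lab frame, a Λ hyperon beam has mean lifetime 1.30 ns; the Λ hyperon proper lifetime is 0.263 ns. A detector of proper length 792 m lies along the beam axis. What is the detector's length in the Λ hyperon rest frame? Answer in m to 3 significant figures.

Time dilation ⇒ γ = Δt/τ₀ = 1.30/0.263 = 4.9430
Length contraction: L = L₀/γ = 792/4.9430 = 160 m

L ≈ 160 m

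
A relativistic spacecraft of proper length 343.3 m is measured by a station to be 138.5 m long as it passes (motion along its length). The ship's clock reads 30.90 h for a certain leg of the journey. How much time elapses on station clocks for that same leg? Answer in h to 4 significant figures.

Δt ≈ 76.59 h

Length contraction ⇒ γ = L₀/L = 343.3/138.5 = 2.47870
Time dilation: Δt = γτ₀ = 2.47870 × 30.90 h = 76.59 h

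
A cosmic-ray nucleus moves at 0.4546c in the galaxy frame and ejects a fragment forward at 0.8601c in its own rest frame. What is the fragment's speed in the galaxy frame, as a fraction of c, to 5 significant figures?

Compose boost 2: (0.8601 + 0.4546)/(1 + 0.8601×0.4546) = 1.3147/1.391001 = 0.94515

u ≈ 0.94515c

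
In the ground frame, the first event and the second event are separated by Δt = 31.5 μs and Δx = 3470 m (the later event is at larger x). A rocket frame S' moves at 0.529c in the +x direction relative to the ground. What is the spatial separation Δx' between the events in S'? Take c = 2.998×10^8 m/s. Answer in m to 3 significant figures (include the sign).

Δx' ≈ -1800 m

γ = 1/√(1 − 0.529²) = 1.1784
Δx' = γ(Δx − vΔt) = 1.1784 × (3470 m − 0.529×(2.998×10^8 m/s)×31.5×10^-6 s)
= 1.1784 × (-1525.7 m) = -1800 m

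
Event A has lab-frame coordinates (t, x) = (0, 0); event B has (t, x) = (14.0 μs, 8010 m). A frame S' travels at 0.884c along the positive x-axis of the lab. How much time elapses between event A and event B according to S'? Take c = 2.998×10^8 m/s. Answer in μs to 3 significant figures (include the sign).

Δt' ≈ -20.6 μs

γ = 1/√(1 − 0.884²) = 2.1391
Δt' = γ(Δt − vΔx/c²) = 2.1391 × (14.0 μs − 0.884×8010 m / (2.998×10^8 m/s))
= 2.1391 × (-9.6185 μs) = -20.6 μs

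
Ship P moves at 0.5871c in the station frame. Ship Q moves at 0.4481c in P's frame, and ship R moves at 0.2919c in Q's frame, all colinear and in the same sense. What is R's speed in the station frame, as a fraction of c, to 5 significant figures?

u ≈ 0.89691c

Compose boost 2: (0.4481 + 0.5871)/(1 + 0.4481×0.5871) = 1.0352/1.263080 = 0.8195842
Compose boost 3: (0.2919 + 0.8195842)/(1 + 0.2919×0.8195842) = 1.111484/1.239237 = 0.89691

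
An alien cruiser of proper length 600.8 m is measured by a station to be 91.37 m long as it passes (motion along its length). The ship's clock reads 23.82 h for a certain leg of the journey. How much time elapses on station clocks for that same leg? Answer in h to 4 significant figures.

Δt ≈ 156.6 h

Length contraction ⇒ γ = L₀/L = 600.8/91.37 = 6.57546
Time dilation: Δt = γτ₀ = 6.57546 × 23.82 h = 156.6 h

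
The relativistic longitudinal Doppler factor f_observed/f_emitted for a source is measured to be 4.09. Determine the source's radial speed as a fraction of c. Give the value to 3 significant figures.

f_obs/f_src = √((1+β)/(1−β)) = 4.09  ⇒  (1+β)/(1−β) = 16.728
β = |1 − D²|/(1 + D²) = |1 − 16.728|/(1 + 16.728) = 0.887

β ≈ 0.887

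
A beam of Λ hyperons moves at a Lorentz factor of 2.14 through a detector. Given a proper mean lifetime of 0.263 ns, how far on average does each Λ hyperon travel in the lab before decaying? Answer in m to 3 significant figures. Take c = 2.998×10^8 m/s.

β = √(1 − 1/γ²) = √(1 − 1/2.14²) = 0.88410
Dilated lifetime: Δt = γτ₀ = 2.14 × 0.263 ns = 0.56282 ns
d = vΔt = 0.88410c × 0.56282 ns = 2.6505×10^8 m/s × 5.6282×10^-10 s = 0.149 m

d ≈ 0.149 m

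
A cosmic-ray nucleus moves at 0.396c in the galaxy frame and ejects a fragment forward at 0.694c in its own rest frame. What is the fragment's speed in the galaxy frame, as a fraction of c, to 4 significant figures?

u ≈ 0.8550c

Compose boost 2: (0.694 + 0.396)/(1 + 0.694×0.396) = 1.090/1.27482 = 0.8550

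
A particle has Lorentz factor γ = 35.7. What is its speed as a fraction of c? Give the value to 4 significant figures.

β = √(1 − 1/γ²) = √(1 − 1/35.7²) = √(0.999215) = 0.9996

β ≈ 0.9996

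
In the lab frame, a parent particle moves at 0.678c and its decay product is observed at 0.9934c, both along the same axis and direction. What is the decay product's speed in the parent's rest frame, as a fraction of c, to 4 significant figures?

Inverse velocity addition: u' = (u − v)/(1 − uv/c²)
= (0.9934 − 0.678)/(1 − 0.9934×0.678) = 0.3154/0.326475 = 0.9661

u' ≈ 0.9661c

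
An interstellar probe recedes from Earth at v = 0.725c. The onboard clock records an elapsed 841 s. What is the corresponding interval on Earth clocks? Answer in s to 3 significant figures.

γ = 1/√(1 − 0.725²) = 1.4519
Time dilation: Δt = γτ₀ = 1.4519 × 841 s = 1220 s

Δt ≈ 1220 s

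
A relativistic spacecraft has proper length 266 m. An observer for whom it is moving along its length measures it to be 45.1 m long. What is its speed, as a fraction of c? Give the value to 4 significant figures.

β ≈ 0.9855

γ = L₀/L = 266/45.1 = 5.89800
β = √(1 − 1/γ²) = 0.9855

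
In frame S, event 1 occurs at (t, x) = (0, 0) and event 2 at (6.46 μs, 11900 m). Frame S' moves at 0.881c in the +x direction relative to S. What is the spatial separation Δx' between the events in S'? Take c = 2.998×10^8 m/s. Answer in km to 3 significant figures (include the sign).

Δx' ≈ 21.5 km

γ = 1/√(1 − 0.881²) = 2.1136
Δx' = γ(Δx − vΔt) = 2.1136 × (11900 m − 0.881×(2.998×10^8 m/s)×6.46×10^-6 s)
= 2.1136 × (10194 m) = 21.5 km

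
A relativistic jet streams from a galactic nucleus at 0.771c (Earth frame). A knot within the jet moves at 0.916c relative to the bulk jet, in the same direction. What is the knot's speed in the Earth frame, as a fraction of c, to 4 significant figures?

Relativistic velocity addition: u = (u' + v)/(1 + u'v/c²)
= (0.916 + 0.771)/(1 + 0.916×0.771) = 1.687/1.70624 = 0.9887

u ≈ 0.9887c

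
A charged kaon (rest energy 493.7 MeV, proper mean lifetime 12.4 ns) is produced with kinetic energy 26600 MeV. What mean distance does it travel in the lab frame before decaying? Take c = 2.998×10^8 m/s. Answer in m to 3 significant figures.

d ≈ 204 m

γ = 1 + K/(m₀c²) = 1 + 26600/493.7 = 54.879
β = √(1 − 1/γ²) = 0.99983
Dilated lifetime: γτ₀ = 54.879 × 12.4 ns = 680.50 ns
d = βc·γτ₀ = 0.99983 × (2.998×10^8 m/s) × 6.8050×10^-7 s = 204 m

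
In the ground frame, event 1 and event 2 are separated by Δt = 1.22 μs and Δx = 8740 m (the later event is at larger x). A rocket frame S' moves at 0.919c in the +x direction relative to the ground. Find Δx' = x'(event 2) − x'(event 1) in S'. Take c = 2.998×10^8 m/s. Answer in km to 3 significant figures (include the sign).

Δx' ≈ 21.3 km

γ = 1/√(1 − 0.919²) = 2.5364
Δx' = γ(Δx − vΔt) = 2.5364 × (8740 m − 0.919×(2.998×10^8 m/s)×1.22×10^-6 s)
= 2.5364 × (8403.9 m) = 21.3 km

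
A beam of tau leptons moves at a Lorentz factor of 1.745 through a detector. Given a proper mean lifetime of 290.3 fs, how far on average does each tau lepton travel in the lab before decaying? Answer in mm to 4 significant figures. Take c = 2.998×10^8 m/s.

d ≈ 0.1245 mm

β = √(1 − 1/γ²) = √(1 − 1/1.745²) = 0.819509
Dilated lifetime: Δt = γτ₀ = 1.745 × 290.3 fs = 506.574 fs
d = vΔt = 0.819509c × 506.574 fs = 2.45689×10^8 m/s × 5.06574×10^-13 s = 0.1245 mm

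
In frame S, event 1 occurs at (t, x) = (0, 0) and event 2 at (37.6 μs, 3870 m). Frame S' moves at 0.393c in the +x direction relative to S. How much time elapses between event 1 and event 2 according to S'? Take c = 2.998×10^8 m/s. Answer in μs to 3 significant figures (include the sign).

γ = 1/√(1 − 0.393²) = 1.0875
Δt' = γ(Δt − vΔx/c²) = 1.0875 × (37.6 μs − 0.393×3870 m / (2.998×10^8 m/s))
= 1.0875 × (32.527 μs) = 35.4 μs

Δt' ≈ 35.4 μs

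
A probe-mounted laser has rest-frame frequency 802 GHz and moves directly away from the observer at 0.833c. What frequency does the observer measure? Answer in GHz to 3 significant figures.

Relativistic Doppler: f_obs = f_src √((1−β)/(1+β))
= 802 × √(0.16700/1.8330) = 802 × 0.30184 = 242 GHz

f_obs ≈ 242 GHz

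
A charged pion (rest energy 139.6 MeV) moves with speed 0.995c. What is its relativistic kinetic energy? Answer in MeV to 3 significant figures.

γ = 1/√(1 − 0.995²) = 10.013
K = (γ − 1)m₀c² = (10.013 − 1) × 139.6 MeV = 9.0125 × 139.6 MeV = 1260 MeV

K ≈ 1260 MeV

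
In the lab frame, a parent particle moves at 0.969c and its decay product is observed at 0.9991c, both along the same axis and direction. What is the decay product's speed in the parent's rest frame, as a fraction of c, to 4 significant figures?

u' ≈ 0.9444c

Inverse velocity addition: u' = (u − v)/(1 − uv/c²)
= (0.9991 − 0.969)/(1 − 0.9991×0.969) = 0.03010/0.0318721 = 0.9444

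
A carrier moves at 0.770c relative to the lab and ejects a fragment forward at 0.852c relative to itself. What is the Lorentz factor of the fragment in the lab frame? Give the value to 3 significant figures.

u_lab = (0.852 + 0.770)/(1 + 0.852×0.770) = 1.622/1.65604 = 0.979445
γ = 1/√(1 − 0.979445²) = 4.96

γ ≈ 4.96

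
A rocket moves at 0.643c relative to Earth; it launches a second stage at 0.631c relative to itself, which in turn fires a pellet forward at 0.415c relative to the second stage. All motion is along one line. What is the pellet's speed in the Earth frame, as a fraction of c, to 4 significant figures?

Compose boost 2: (0.631 + 0.643)/(1 + 0.631×0.643) = 1.274/1.40573 = 0.906289
Compose boost 3: (0.415 + 0.906289)/(1 + 0.415×0.906289) = 1.32129/1.37611 = 0.9602

u ≈ 0.9602c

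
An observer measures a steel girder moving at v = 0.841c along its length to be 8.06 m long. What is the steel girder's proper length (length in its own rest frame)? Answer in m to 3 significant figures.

γ = 1/√(1 − 0.841²) = 1.8483
L₀ = γL = 1.8483 × 8.06 = 14.9 m

L₀ ≈ 14.9 m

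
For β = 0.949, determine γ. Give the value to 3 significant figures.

γ ≈ 3.17

γ = 1/√(1 − β²) = 1/√(1 − 0.949²) = 1/√(0.099399) = 3.17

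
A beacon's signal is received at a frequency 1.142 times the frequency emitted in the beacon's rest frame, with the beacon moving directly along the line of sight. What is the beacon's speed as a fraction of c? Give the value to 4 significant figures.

β ≈ 0.1320

f_obs/f_src = √((1+β)/(1−β)) = 1.142  ⇒  (1+β)/(1−β) = 1.30416
β = |1 − D²|/(1 + D²) = |1 − 1.30416|/(1 + 1.30416) = 0.1320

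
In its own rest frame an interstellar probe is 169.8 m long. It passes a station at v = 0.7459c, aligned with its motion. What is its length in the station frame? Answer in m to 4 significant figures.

γ = 1/√(1 − 0.7459²) = 1.50137
Length contraction: L = L₀/γ = 169.8/1.50137 = 113.1 m

L ≈ 113.1 m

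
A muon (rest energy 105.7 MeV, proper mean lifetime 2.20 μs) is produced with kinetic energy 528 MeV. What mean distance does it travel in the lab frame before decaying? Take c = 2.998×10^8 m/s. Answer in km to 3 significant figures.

d ≈ 3.90 km

γ = 1 + K/(m₀c²) = 1 + 528/105.7 = 5.9953
β = √(1 − 1/γ²) = 0.98599
Dilated lifetime: γτ₀ = 5.9953 × 2.20 μs = 13.190 μs
d = βc·γτ₀ = 0.98599 × (2.998×10^8 m/s) × 1.3190×10^-5 s = 3.90 km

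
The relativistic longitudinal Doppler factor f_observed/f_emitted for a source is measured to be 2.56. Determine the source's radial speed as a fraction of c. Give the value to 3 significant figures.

f_obs/f_src = √((1+β)/(1−β)) = 2.56  ⇒  (1+β)/(1−β) = 6.5536
β = |1 − D²|/(1 + D²) = |1 − 6.5536|/(1 + 6.5536) = 0.735

β ≈ 0.735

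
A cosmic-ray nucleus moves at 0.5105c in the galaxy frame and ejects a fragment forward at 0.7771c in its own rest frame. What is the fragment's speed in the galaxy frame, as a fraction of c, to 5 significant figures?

u ≈ 0.92188c

Compose boost 2: (0.7771 + 0.5105)/(1 + 0.7771×0.5105) = 1.2876/1.396710 = 0.92188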